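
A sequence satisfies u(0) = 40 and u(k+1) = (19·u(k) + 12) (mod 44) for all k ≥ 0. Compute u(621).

We have u(0) = 40, u(1) = 24, u(2) = 28, u(3) = 16, u(4) = 8, u(5) = 32, u(6) = 4, u(7) = 0, u(8) = 12, u(9) = 20, u(10) = 40.
Since u(10) = u(0) = 40, the sequence is periodic with period 10.
(621 - 0) mod 10 = 1, so u(621) = u(1) = 24.

24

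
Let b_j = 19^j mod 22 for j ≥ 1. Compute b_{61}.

We have b_1 = 19; b_2 = 9; b_3 = 17; b_4 = 15; b_5 = 21; b_6 = 3; b_7 = 13; b_8 = 5; b_9 = 7; b_{10} = 1; b_{11} = 19.
The sequence repeats with period 10.
So b_{61} = b_{1 + ((61-1) mod 10)} = b_1 = 19.

19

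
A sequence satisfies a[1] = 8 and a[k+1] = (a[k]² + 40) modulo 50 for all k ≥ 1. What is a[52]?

26

a[1] = 8; a[2] = 4; a[3] = 6; a[4] = 26; a[5] = 16; a[6] = 46; a[7] = 6.
Since a[7] = a[3] = 6, the sequence is eventually periodic: after a pre-period of length 2 it cycles with period 4.
For k ≥ 3, a[k] depends only on (k - 3) mod 4. (52 - 3) mod 4 = 1, so a[52] = a[4] = 26.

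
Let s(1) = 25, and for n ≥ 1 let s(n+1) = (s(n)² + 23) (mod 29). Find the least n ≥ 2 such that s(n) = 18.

6

Computing terms: s(1) = 25,  s(2) = 10,  s(3) = 7,  s(4) = 14,  s(5) = 16,  s(6) = 18,  s(7) = 28,  s(8) = 24,  s(9) = 19,  s(10) = 7.
Since s(10) = s(3) = 7, the sequence is eventually periodic: after a pre-period of length 2 it cycles with period 7.
The value 18 first appears (with n ≥ 2) at s(6).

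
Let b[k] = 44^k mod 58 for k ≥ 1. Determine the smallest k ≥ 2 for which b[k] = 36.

16

b[1] = 44; b[2] = 22; b[3] = 40; b[4] = 20; b[5] = 10; b[6] = 34; b[7] = 46; b[8] = 52; b[9] = 26; b[10] = 42; b[11] = 50; b[12] = 54; b[13] = 56; b[14] = 28; b[15] = 14; b[16] = 36; b[17] = 18; b[18] = 38; b[19] = 48; b[20] = 24; b[21] = 12; b[22] = 6; b[23] = 32; b[24] = 16; b[25] = 8; b[26] = 4; b[27] = 2; b[28] = 30; b[29] = 44.
The sequence repeats with period 28.
The value 36 first appears (with k ≥ 2) at b[16].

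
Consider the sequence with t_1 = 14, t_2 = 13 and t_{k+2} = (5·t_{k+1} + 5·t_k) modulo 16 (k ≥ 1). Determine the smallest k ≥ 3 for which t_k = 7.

3

t_1 = 14, t_2 = 13, t_3 = 7, t_4 = 4, t_5 = 7, t_6 = 7, t_7 = 6, t_8 = 1, t_9 = 3, t_{10} = 4, t_{11} = 3, t_{12} = 3, t_{13} = 14, t_{14} = 5, t_{15} = 15, t_{16} = 4, t_{17} = 15, t_{18} = 15, t_{19} = 6, t_{20} = 9, t_{21} = 11, t_{22} = 4, t_{23} = 11, t_{24} = 11, t_{25} = 14, t_{26} = 13.
The sequence repeats with period 24.
The value 7 first appears (with k ≥ 3) at t_3.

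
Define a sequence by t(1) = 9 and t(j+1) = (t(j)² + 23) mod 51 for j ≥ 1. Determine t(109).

21

t(1) = 9; t(2) = 2; t(3) = 27; t(4) = 38; t(5) = 39; t(6) = 14; t(7) = 15; t(8) = 44; t(9) = 21; t(10) = 5; t(11) = 48; t(12) = 32; t(13) = 27.
Since t(13) = t(3) = 27, the sequence is eventually periodic: after a pre-period of length 2 it cycles with period 10.
For j ≥ 3, t(j) depends only on (j - 3) mod 10. (109 - 3) mod 10 = 6, so t(109) = t(9) = 21.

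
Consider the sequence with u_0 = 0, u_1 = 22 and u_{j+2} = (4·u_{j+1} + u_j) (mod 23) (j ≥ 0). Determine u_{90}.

4

u_0 = 0, u_1 = 22, u_2 = 19, u_3 = 6, u_4 = 20, u_5 = 17, u_6 = 19, u_7 = 1, u_8 = 0, u_9 = 1, u_{10} = 4, u_{11} = 17, u_{12} = 3, u_{13} = 6, u_{14} = 4, u_{15} = 22, u_{16} = 0, u_{17} = 22.
The sequence repeats with period 16.
(90 - 0) mod 16 = 10, so u_{90} = u_{10} = 4.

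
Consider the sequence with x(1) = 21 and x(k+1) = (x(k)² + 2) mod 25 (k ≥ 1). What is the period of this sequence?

8

Computing terms: x(1) = 21, x(2) = 18, x(3) = 1, x(4) = 3, x(5) = 11, x(6) = 23, x(7) = 6, x(8) = 13, x(9) = 21.
Since x(9) = x(1) = 21, the sequence is periodic with period 8.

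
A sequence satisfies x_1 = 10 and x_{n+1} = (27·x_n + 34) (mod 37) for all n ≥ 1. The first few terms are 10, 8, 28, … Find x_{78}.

32

Listing terms: x_1 = 10,  x_2 = 8,  x_3 = 28,  x_4 = 13,  x_5 = 15,  x_6 = 32,  x_7 = 10.
The sequence repeats with period 6.
(78 - 1) mod 6 = 5, so x_{78} = x_6 = 32.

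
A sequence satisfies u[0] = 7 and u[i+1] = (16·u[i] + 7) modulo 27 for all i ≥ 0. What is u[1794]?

1

Computing terms: u[0] = 7, u[1] = 11, u[2] = 21, u[3] = 19, u[4] = 14, u[5] = 15, u[6] = 4, u[7] = 17, u[8] = 9, u[9] = 16, u[10] = 20, u[11] = 3, u[12] = 1, u[13] = 23, u[14] = 24, u[15] = 13, u[16] = 26, u[17] = 18, u[18] = 25, u[19] = 2, u[20] = 12, u[21] = 10, u[22] = 5, u[23] = 6, u[24] = 22, u[25] = 8, u[26] = 0, u[27] = 7.
Since u[27] = u[0] = 7, the sequence is periodic with period 27.
So u[1794] = u[0 + ((1794-0) mod 27)] = u[12] = 1.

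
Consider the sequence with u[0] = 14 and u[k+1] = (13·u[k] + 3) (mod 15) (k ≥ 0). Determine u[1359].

2

Listing terms: u[0] = 14, u[1] = 5, u[2] = 8, u[3] = 2, u[4] = 14.
Since u[4] = u[0] = 14, the sequence is periodic with period 4.
(1359 - 0) mod 4 = 3, so u[1359] = u[3] = 2.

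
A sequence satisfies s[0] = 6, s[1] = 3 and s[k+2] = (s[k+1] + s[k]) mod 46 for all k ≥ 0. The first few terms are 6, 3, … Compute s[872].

We have s[0] = 6, s[1] = 3, s[2] = 9, s[3] = 12, s[4] = 21, s[5] = 33, s[6] = 8, s[7] = 41, s[8] = 3, s[9] = 44, s[10] = 1, s[11] = 45, s[12] = 0, s[13] = 45, s[14] = 45, s[15] = 44, s[16] = 43, s[17] = 41, s[18] = 38, s[19] = 33, s[20] = 25, s[21] = 12, s[22] = 37, s[23] = 3, s[24] = 40, s[25] = 43, s[26] = 37, s[27] = 34, s[28] = 25, s[29] = 13, s[30] = 38, s[31] = 5, s[32] = 43, s[33] = 2, s[34] = 45, s[35] = 1, s[36] = 0, s[37] = 1, s[38] = 1, s[39] = 2, s[40] = 3, s[41] = 5, s[42] = 8, s[43] = 13, s[44] = 21, s[45] = 34, s[46] = 9, s[47] = 43, s[48] = 6, s[49] = 3.
The sequence repeats with period 48.
So s[872] = s[0 + ((872-0) mod 48)] = s[8] = 3.

3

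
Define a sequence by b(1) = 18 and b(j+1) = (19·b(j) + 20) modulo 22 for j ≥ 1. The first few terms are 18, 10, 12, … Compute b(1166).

Listing terms: b(1) = 18; b(2) = 10; b(3) = 12; b(4) = 6; b(5) = 2; b(6) = 14; b(7) = 0; b(8) = 20; b(9) = 4; b(10) = 8; b(11) = 18.
Since b(11) = b(1) = 18, the sequence is periodic with period 10.
So b(1166) = b(1 + ((1166-1) mod 10)) = b(6) = 14.

14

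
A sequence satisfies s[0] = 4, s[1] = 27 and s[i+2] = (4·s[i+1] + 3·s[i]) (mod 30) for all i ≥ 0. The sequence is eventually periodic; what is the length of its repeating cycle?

Computing terms: s[0] = 4; s[1] = 27; s[2] = 0; s[3] = 21; s[4] = 24; s[5] = 9; s[6] = 18; s[7] = 9; s[8] = 0; s[9] = 27; s[10] = 18; s[11] = 3; s[12] = 6; s[13] = 3; s[14] = 0; s[15] = 9; s[16] = 6; s[17] = 21; s[18] = 12; s[19] = 21; s[20] = 0; s[21] = 3; s[22] = 12; s[23] = 27; s[24] = 24; s[25] = 27; s[26] = 0.
Since (s[25], s[26]) = (s[1], s[2]) = (27, 0) (two consecutive terms determine the rest), the sequence is eventually periodic: after a pre-period of length 1 it cycles with period 24.

24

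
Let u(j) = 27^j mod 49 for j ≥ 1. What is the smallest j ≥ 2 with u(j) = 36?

We have u(1) = 27, u(2) = 43, u(3) = 34, u(4) = 36, u(5) = 41, u(6) = 29, u(7) = 48, u(8) = 22, u(9) = 6, u(10) = 15, u(11) = 13, u(12) = 8, u(13) = 20, u(14) = 1, u(15) = 27.
Since u(15) = u(1) = 27, the sequence is periodic with period 14.
The value 36 first appears (with j ≥ 2) at u(4).

4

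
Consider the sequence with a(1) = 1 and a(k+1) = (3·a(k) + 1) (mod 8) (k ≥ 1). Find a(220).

Listing terms: a(1) = 1, a(2) = 4, a(3) = 5, a(4) = 0, a(5) = 1.
Since a(5) = a(1) = 1, the sequence is periodic with period 4.
(220 - 1) mod 4 = 3, so a(220) = a(4) = 0.

0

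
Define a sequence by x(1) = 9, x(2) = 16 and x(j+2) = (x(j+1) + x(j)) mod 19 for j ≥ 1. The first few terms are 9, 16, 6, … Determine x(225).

16

Computing terms: x(1) = 9,  x(2) = 16,  x(3) = 6,  x(4) = 3,  x(5) = 9,  x(6) = 12,  x(7) = 2,  x(8) = 14,  x(9) = 16,  x(10) = 11,  x(11) = 8,  x(12) = 0,  x(13) = 8,  x(14) = 8,  x(15) = 16,  x(16) = 5,  x(17) = 2,  x(18) = 7,  x(19) = 9,  x(20) = 16.
The sequence repeats with period 18.
(225 - 1) mod 18 = 8, so x(225) = x(9) = 16.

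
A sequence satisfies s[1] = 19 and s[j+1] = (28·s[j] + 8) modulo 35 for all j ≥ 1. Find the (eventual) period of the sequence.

4

Computing terms: s[1] = 19,  s[2] = 15,  s[3] = 8,  s[4] = 22,  s[5] = 29,  s[6] = 15.
Since s[6] = s[2] = 15, the sequence is eventually periodic: after a pre-period of length 1 it cycles with period 4.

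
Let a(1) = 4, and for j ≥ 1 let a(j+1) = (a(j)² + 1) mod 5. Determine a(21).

0

a(1) = 4,  a(2) = 2,  a(3) = 0,  a(4) = 1,  a(5) = 2.
Since a(5) = a(2) = 2, the sequence is eventually periodic: after a pre-period of length 1 it cycles with period 3.
For j ≥ 2, a(j) depends only on (j - 2) mod 3. (21 - 2) mod 3 = 1, so a(21) = a(3) = 0.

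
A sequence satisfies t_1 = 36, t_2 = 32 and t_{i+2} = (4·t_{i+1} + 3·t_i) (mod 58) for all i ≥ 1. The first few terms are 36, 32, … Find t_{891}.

8

t_1 = 36, t_2 = 32, t_3 = 4, t_4 = 54, t_5 = 54, t_6 = 30, t_7 = 50, t_8 = 0, t_9 = 34, t_{10} = 20, t_{11} = 8, t_{12} = 34, t_{13} = 44, t_{14} = 46, t_{15} = 26, t_{16} = 10, t_{17} = 2, t_{18} = 38, t_{19} = 42, t_{20} = 50, t_{21} = 36, t_{22} = 4, t_{23} = 8, t_{24} = 44, t_{25} = 26, t_{26} = 4, t_{27} = 36, t_{28} = 40, t_{29} = 36, t_{30} = 32.
The sequence repeats with period 28.
So t_{891} = t_{1 + ((891-1) mod 28)} = t_{23} = 8.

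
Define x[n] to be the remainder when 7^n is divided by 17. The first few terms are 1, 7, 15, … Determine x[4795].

We have x[0] = 1; x[1] = 7; x[2] = 15; x[3] = 3; x[4] = 4; x[5] = 11; x[6] = 9; x[7] = 12; x[8] = 16; x[9] = 10; x[10] = 2; x[11] = 14; x[12] = 13; x[13] = 6; x[14] = 8; x[15] = 5; x[16] = 1.
The sequence repeats with period 16.
So x[4795] = x[0 + ((4795-0) mod 16)] = x[11] = 14.

14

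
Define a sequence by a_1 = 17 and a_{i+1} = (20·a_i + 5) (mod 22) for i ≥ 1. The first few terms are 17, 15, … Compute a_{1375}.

Listing terms: a_1 = 17,  a_2 = 15,  a_3 = 19,  a_4 = 11,  a_5 = 5,  a_6 = 17.
The sequence repeats with period 5.
(1375 - 1) mod 5 = 4, so a_{1375} = a_5 = 5.

5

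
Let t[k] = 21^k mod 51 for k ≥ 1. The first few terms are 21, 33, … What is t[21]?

21

Computing terms: t[1] = 21, t[2] = 33, t[3] = 30, t[4] = 18, t[5] = 21.
Since t[5] = t[1] = 21, the sequence is periodic with period 4.
So t[21] = t[1 + ((21-1) mod 4)] = t[1] = 21.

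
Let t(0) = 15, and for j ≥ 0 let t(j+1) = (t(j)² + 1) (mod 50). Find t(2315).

2

We have t(0) = 15, t(1) = 26, t(2) = 27, t(3) = 30, t(4) = 1, t(5) = 2, t(6) = 5, t(7) = 26.
Since t(7) = t(1) = 26, the sequence is eventually periodic: after a pre-period of length 1 it cycles with period 6.
For j ≥ 1, t(j) depends only on (j - 1) mod 6. (2315 - 1) mod 6 = 4, so t(2315) = t(5) = 2.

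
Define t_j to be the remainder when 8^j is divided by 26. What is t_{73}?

We have t_1 = 8, t_2 = 12, t_3 = 18, t_4 = 14, t_5 = 8.
Since t_5 = t_1 = 8, the sequence is periodic with period 4.
So t_{73} = t_{1 + ((73-1) mod 4)} = t_1 = 8.

8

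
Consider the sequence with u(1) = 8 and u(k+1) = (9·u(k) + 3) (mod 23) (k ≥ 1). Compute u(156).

Listing terms: u(1) = 8; u(2) = 6; u(3) = 11; u(4) = 10; u(5) = 1; u(6) = 12; u(7) = 19; u(8) = 13; u(9) = 5; u(10) = 2; u(11) = 21; u(12) = 8.
Since u(12) = u(1) = 8, the sequence is periodic with period 11.
So u(156) = u(1 + ((156-1) mod 11)) = u(2) = 6.

6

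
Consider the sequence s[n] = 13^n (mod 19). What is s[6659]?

s[1] = 13, s[2] = 17, s[3] = 12, s[4] = 4, s[5] = 14, s[6] = 11, s[7] = 10, s[8] = 16, s[9] = 18, s[10] = 6, s[11] = 2, s[12] = 7, s[13] = 15, s[14] = 5, s[15] = 8, s[16] = 9, s[17] = 3, s[18] = 1, s[19] = 13.
Since s[19] = s[1] = 13, the sequence is periodic with period 18.
So s[6659] = s[1 + ((6659-1) mod 18)] = s[17] = 3.

3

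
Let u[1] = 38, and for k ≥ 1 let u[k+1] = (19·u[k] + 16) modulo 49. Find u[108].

45

Listing terms: u[1] = 38; u[2] = 3; u[3] = 24; u[4] = 31; u[5] = 17; u[6] = 45; u[7] = 38.
Since u[7] = u[1] = 38, the sequence is periodic with period 6.
So u[108] = u[1 + ((108-1) mod 6)] = u[6] = 45.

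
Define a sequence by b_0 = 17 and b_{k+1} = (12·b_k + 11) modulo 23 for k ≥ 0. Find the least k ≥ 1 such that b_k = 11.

7

b_0 = 17,  b_1 = 8,  b_2 = 15,  b_3 = 7,  b_4 = 3,  b_5 = 1,  b_6 = 0,  b_7 = 11,  b_8 = 5,  b_9 = 2,  b_{10} = 12,  b_{11} = 17.
The sequence repeats with period 11.
The value 11 first appears (with k ≥ 1) at b_7.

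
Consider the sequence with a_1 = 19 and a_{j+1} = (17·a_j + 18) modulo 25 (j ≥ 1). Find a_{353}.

14

a_1 = 19, a_2 = 16, a_3 = 15, a_4 = 23, a_5 = 9, a_6 = 21, a_7 = 0, a_8 = 18, a_9 = 24, a_{10} = 1, a_{11} = 10, a_{12} = 13, a_{13} = 14, a_{14} = 6, a_{15} = 20, a_{16} = 8, a_{17} = 4, a_{18} = 11, a_{19} = 5, a_{20} = 3, a_{21} = 19.
Since a_{21} = a_1 = 19, the sequence is periodic with period 20.
(353 - 1) mod 20 = 12, so a_{353} = a_{13} = 14.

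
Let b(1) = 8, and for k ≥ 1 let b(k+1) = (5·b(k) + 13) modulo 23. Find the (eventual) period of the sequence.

22

Listing terms: b(1) = 8; b(2) = 7; b(3) = 2; b(4) = 0; b(5) = 13; b(6) = 9; b(7) = 12; b(8) = 4; b(9) = 10; b(10) = 17; b(11) = 6; b(12) = 20; b(13) = 21; b(14) = 3; b(15) = 5; b(16) = 15; b(17) = 19; b(18) = 16; b(19) = 1; b(20) = 18; b(21) = 11; b(22) = 22; b(23) = 8.
Since b(23) = b(1) = 8, the sequence is periodic with period 22.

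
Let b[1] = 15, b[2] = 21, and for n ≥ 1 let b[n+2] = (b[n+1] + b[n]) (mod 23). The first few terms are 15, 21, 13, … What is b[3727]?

10

We have b[1] = 15, b[2] = 21, b[3] = 13, b[4] = 11, b[5] = 1, b[6] = 12, b[7] = 13, b[8] = 2, b[9] = 15, b[10] = 17, b[11] = 9, b[12] = 3, b[13] = 12, b[14] = 15, b[15] = 4, b[16] = 19, b[17] = 0, b[18] = 19, b[19] = 19, b[20] = 15, b[21] = 11, b[22] = 3, b[23] = 14, b[24] = 17, b[25] = 8, b[26] = 2, b[27] = 10, b[28] = 12, b[29] = 22, b[30] = 11, b[31] = 10, b[32] = 21, b[33] = 8, b[34] = 6, b[35] = 14, b[36] = 20, b[37] = 11, b[38] = 8, b[39] = 19, b[40] = 4, b[41] = 0, b[42] = 4, b[43] = 4, b[44] = 8, b[45] = 12, b[46] = 20, b[47] = 9, b[48] = 6, b[49] = 15, b[50] = 21.
The sequence repeats with period 48.
So b[3727] = b[1 + ((3727-1) mod 48)] = b[31] = 10.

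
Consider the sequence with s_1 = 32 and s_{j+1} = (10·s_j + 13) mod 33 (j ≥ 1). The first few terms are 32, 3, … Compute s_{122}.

3

We have s_1 = 32; s_2 = 3; s_3 = 10; s_4 = 14; s_5 = 21; s_6 = 25; s_7 = 32.
The sequence repeats with period 6.
So s_{122} = s_{1 + ((122-1) mod 6)} = s_2 = 3.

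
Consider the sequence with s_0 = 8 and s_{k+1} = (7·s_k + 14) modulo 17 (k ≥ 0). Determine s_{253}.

s_0 = 8, s_1 = 2, s_2 = 11, s_3 = 6, s_4 = 5, s_5 = 15, s_6 = 0, s_7 = 14, s_8 = 10, s_9 = 16, s_{10} = 7, s_{11} = 12, s_{12} = 13, s_{13} = 3, s_{14} = 1, s_{15} = 4, s_{16} = 8.
The sequence repeats with period 16.
So s_{253} = s_{0 + ((253-0) mod 16)} = s_{13} = 3.

3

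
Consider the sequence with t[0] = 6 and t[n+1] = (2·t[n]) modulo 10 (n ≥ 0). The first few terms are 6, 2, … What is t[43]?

We have t[0] = 6; t[1] = 2; t[2] = 4; t[3] = 8; t[4] = 6.
Since t[4] = t[0] = 6, the sequence is periodic with period 4.
So t[43] = t[0 + ((43-0) mod 4)] = t[3] = 8.

8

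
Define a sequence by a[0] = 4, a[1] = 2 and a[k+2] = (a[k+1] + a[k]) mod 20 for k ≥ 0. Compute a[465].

12

We have a[0] = 4, a[1] = 2, a[2] = 6, a[3] = 8, a[4] = 14, a[5] = 2, a[6] = 16, a[7] = 18, a[8] = 14, a[9] = 12, a[10] = 6, a[11] = 18, a[12] = 4, a[13] = 2.
Since (a[12], a[13]) = (a[0], a[1]) = (4, 2) (two consecutive terms determine the rest), the sequence is periodic with period 12.
So a[465] = a[0 + ((465-0) mod 12)] = a[9] = 12.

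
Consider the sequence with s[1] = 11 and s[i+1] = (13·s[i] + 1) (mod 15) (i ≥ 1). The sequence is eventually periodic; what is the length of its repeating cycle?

12

s[1] = 11; s[2] = 9; s[3] = 13; s[4] = 5; s[5] = 6; s[6] = 4; s[7] = 8; s[8] = 0; s[9] = 1; s[10] = 14; s[11] = 3; s[12] = 10; s[13] = 11.
Since s[13] = s[1] = 11, the sequence is periodic with period 12.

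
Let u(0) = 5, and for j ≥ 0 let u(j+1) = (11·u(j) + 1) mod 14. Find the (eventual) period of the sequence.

6

Listing terms: u(0) = 5, u(1) = 0, u(2) = 1, u(3) = 12, u(4) = 7, u(5) = 8, u(6) = 5.
The sequence repeats with period 6.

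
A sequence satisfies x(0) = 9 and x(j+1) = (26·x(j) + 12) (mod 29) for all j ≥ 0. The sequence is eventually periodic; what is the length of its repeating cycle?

x(0) = 9; x(1) = 14; x(2) = 28; x(3) = 15; x(4) = 25; x(5) = 24; x(6) = 27; x(7) = 18; x(8) = 16; x(9) = 22; x(10) = 4; x(11) = 0; x(12) = 12; x(13) = 5; x(14) = 26; x(15) = 21; x(16) = 7; x(17) = 20; x(18) = 10; x(19) = 11; x(20) = 8; x(21) = 17; x(22) = 19; x(23) = 13; x(24) = 2; x(25) = 6; x(26) = 23; x(27) = 1; x(28) = 9.
Since x(28) = x(0) = 9, the sequence is periodic with period 28.

28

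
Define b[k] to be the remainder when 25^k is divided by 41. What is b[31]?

25

We have b[1] = 25, b[2] = 10, b[3] = 4, b[4] = 18, b[5] = 40, b[6] = 16, b[7] = 31, b[8] = 37, b[9] = 23, b[10] = 1, b[11] = 25.
The sequence repeats with period 10.
So b[31] = b[1 + ((31-1) mod 10)] = b[1] = 25.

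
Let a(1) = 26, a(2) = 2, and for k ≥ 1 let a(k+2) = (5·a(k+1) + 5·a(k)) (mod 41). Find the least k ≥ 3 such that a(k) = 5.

Computing terms: a(1) = 26, a(2) = 2, a(3) = 17, a(4) = 13, a(5) = 27, a(6) = 36, a(7) = 28, a(8) = 33, a(9) = 18, a(10) = 9, a(11) = 12, a(12) = 23, a(13) = 11, a(14) = 6, a(15) = 3, a(16) = 4, a(17) = 35, a(18) = 31, a(19) = 2, a(20) = 1, a(21) = 15, a(22) = 39, a(23) = 24, a(24) = 28, a(25) = 14, a(26) = 5, a(27) = 13, a(28) = 8, a(29) = 23, a(30) = 32, a(31) = 29, a(32) = 18, a(33) = 30, a(34) = 35, a(35) = 38, a(36) = 37, a(37) = 6, a(38) = 10, a(39) = 39, a(40) = 40, a(41) = 26, a(42) = 2.
Since (a(41), a(42)) = (a(1), a(2)) = (26, 2) (two consecutive terms determine the rest), the sequence is periodic with period 40.
The value 5 first appears (with k ≥ 3) at a(26).

26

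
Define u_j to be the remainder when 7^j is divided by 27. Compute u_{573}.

10

Listing terms: u_0 = 1; u_1 = 7; u_2 = 22; u_3 = 19; u_4 = 25; u_5 = 13; u_6 = 10; u_7 = 16; u_8 = 4; u_9 = 1.
Since u_9 = u_0 = 1, the sequence is periodic with period 9.
(573 - 0) mod 9 = 6, so u_{573} = u_6 = 10.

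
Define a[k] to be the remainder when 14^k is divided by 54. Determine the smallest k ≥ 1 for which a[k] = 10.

12

Computing terms: a[0] = 1,  a[1] = 14,  a[2] = 34,  a[3] = 44,  a[4] = 22,  a[5] = 38,  a[6] = 46,  a[7] = 50,  a[8] = 52,  a[9] = 26,  a[10] = 40,  a[11] = 20,  a[12] = 10,  a[13] = 32,  a[14] = 16,  a[15] = 8,  a[16] = 4,  a[17] = 2,  a[18] = 28,  a[19] = 14.
Since a[19] = a[1] = 14, the sequence is eventually periodic: after a pre-period of length 1 it cycles with period 18.
The value 10 first appears (with k ≥ 1) at a[12].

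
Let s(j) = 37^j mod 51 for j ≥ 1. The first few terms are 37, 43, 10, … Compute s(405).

s(1) = 37, s(2) = 43, s(3) = 10, s(4) = 13, s(5) = 22, s(6) = 49, s(7) = 28, s(8) = 16, s(9) = 31, s(10) = 25, s(11) = 7, s(12) = 4, s(13) = 46, s(14) = 19, s(15) = 40, s(16) = 1, s(17) = 37.
Since s(17) = s(1) = 37, the sequence is periodic with period 16.
(405 - 1) mod 16 = 4, so s(405) = s(5) = 22.

22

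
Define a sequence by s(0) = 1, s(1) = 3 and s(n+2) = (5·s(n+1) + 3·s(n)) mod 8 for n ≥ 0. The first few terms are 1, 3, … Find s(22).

5

We have s(0) = 1; s(1) = 3; s(2) = 2; s(3) = 3; s(4) = 5; s(5) = 2; s(6) = 1; s(7) = 3.
Since (s(6), s(7)) = (s(0), s(1)) = (1, 3) (two consecutive terms determine the rest), the sequence is periodic with period 6.
(22 - 0) mod 6 = 4, so s(22) = s(4) = 5.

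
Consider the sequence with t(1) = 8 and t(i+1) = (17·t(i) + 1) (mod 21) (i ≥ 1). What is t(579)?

20

Listing terms: t(1) = 8, t(2) = 11, t(3) = 20, t(4) = 5, t(5) = 2, t(6) = 14, t(7) = 8.
The sequence repeats with period 6.
So t(579) = t(1 + ((579-1) mod 6)) = t(3) = 20.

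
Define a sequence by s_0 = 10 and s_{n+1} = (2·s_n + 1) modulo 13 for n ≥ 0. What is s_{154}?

We have s_0 = 10, s_1 = 8, s_2 = 4, s_3 = 9, s_4 = 6, s_5 = 0, s_6 = 1, s_7 = 3, s_8 = 7, s_9 = 2, s_{10} = 5, s_{11} = 11, s_{12} = 10.
Since s_{12} = s_0 = 10, the sequence is periodic with period 12.
So s_{154} = s_{0 + ((154-0) mod 12)} = s_{10} = 5.

5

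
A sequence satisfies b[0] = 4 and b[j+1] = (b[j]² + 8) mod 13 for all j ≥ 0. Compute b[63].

9

Computing terms: b[0] = 4; b[1] = 11; b[2] = 12; b[3] = 9; b[4] = 11.
Since b[4] = b[1] = 11, the sequence is eventually periodic: after a pre-period of length 1 it cycles with period 3.
For j ≥ 1, b[j] depends only on (j - 1) mod 3. (63 - 1) mod 3 = 2, so b[63] = b[3] = 9.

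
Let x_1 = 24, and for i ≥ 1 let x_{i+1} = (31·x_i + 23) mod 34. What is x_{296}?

9

We have x_1 = 24,  x_2 = 19,  x_3 = 0,  x_4 = 23,  x_5 = 22,  x_6 = 25,  x_7 = 16,  x_8 = 9,  x_9 = 30,  x_{10} = 1,  x_{11} = 20,  x_{12} = 31,  x_{13} = 32,  x_{14} = 29,  x_{15} = 4,  x_{16} = 11,  x_{17} = 24.
Since x_{17} = x_1 = 24, the sequence is periodic with period 16.
(296 - 1) mod 16 = 7, so x_{296} = x_8 = 9.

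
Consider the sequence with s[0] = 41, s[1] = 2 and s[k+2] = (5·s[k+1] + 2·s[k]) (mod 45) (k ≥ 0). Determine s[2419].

We have s[0] = 41; s[1] = 2; s[2] = 2; s[3] = 14; s[4] = 29; s[5] = 38; s[6] = 23; s[7] = 11; s[8] = 11; s[9] = 32; s[10] = 2; s[11] = 29; s[12] = 14; s[13] = 38; s[14] = 38; s[15] = 41; s[16] = 11; s[17] = 2; s[18] = 32; s[19] = 29; s[20] = 29; s[21] = 23; s[22] = 38; s[23] = 11; s[24] = 41; s[25] = 2.
Since (s[24], s[25]) = (s[0], s[1]) = (41, 2) (two consecutive terms determine the rest), the sequence is periodic with period 24.
(2419 - 0) mod 24 = 19, so s[2419] = s[19] = 29.

29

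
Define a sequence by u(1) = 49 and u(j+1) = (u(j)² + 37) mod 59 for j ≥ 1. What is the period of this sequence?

We have u(1) = 49,  u(2) = 19,  u(3) = 44,  u(4) = 26,  u(5) = 5,  u(6) = 3,  u(7) = 46,  u(8) = 29,  u(9) = 52,  u(10) = 27,  u(11) = 58,  u(12) = 38,  u(13) = 6,  u(14) = 14,  u(15) = 56,  u(16) = 46.
Since u(16) = u(7) = 46, the sequence is eventually periodic: after a pre-period of length 6 it cycles with period 9.

9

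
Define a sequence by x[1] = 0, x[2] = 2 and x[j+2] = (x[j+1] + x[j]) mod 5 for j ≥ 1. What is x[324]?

We have x[1] = 0,  x[2] = 2,  x[3] = 2,  x[4] = 4,  x[5] = 1,  x[6] = 0,  x[7] = 1,  x[8] = 1,  x[9] = 2,  x[10] = 3,  x[11] = 0,  x[12] = 3,  x[13] = 3,  x[14] = 1,  x[15] = 4,  x[16] = 0,  x[17] = 4,  x[18] = 4,  x[19] = 3,  x[20] = 2,  x[21] = 0,  x[22] = 2.
The sequence repeats with period 20.
So x[324] = x[1 + ((324-1) mod 20)] = x[4] = 4.

4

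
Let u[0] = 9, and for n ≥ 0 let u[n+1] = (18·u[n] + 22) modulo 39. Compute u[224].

22

We have u[0] = 9; u[1] = 28; u[2] = 19; u[3] = 13; u[4] = 22; u[5] = 28.
Since u[5] = u[1] = 28, the sequence is eventually periodic: after a pre-period of length 1 it cycles with period 4.
For n ≥ 1, u[n] depends only on (n - 1) mod 4. (224 - 1) mod 4 = 3, so u[224] = u[4] = 22.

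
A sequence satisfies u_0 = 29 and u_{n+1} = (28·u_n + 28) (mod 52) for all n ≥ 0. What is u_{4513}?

8

Listing terms: u_0 = 29; u_1 = 8; u_2 = 44; u_3 = 12; u_4 = 0; u_5 = 28; u_6 = 32; u_7 = 40; u_8 = 4; u_9 = 36; u_{10} = 48; u_{11} = 20; u_{12} = 16; u_{13} = 8.
Since u_{13} = u_1 = 8, the sequence is eventually periodic: after a pre-period of length 1 it cycles with period 12.
For n ≥ 1, u_n depends only on (n - 1) mod 12. (4513 - 1) mod 12 = 0, so u_{4513} = u_1 = 8.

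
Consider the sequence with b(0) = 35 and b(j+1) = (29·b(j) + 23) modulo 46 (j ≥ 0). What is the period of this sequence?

b(0) = 35,  b(1) = 26,  b(2) = 41,  b(3) = 16,  b(4) = 27,  b(5) = 24,  b(6) = 29,  b(7) = 36,  b(8) = 9,  b(9) = 8,  b(10) = 25,  b(11) = 12,  b(12) = 3,  b(13) = 18,  b(14) = 39,  b(15) = 4,  b(16) = 1,  b(17) = 6,  b(18) = 13,  b(19) = 32,  b(20) = 31,  b(21) = 2,  b(22) = 35.
The sequence repeats with period 22.

22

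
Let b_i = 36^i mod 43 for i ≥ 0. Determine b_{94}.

36

Computing terms: b_0 = 1; b_1 = 36; b_2 = 6; b_3 = 1.
Since b_3 = b_0 = 1, the sequence is periodic with period 3.
So b_{94} = b_{0 + ((94-0) mod 3)} = b_1 = 36.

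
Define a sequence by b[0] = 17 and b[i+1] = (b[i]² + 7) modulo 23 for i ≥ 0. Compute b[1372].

15

Listing terms: b[0] = 17,  b[1] = 20,  b[2] = 16,  b[3] = 10,  b[4] = 15,  b[5] = 2,  b[6] = 11,  b[7] = 13,  b[8] = 15.
Since b[8] = b[4] = 15, the sequence is eventually periodic: after a pre-period of length 4 it cycles with period 4.
For i ≥ 4, b[i] depends only on (i - 4) mod 4. (1372 - 4) mod 4 = 0, so b[1372] = b[4] = 15.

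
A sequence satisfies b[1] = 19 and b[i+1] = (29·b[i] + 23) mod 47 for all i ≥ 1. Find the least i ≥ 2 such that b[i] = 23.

We have b[1] = 19, b[2] = 10, b[3] = 31, b[4] = 29, b[5] = 18, b[6] = 28, b[7] = 36, b[8] = 33, b[9] = 40, b[10] = 8, b[11] = 20, b[12] = 39, b[13] = 26, b[14] = 25, b[15] = 43, b[16] = 1, b[17] = 5, b[18] = 27, b[19] = 7, b[20] = 38, b[21] = 44, b[22] = 30, b[23] = 0, b[24] = 23, b[25] = 32, b[26] = 11, b[27] = 13, b[28] = 24, b[29] = 14, b[30] = 6, b[31] = 9, b[32] = 2, b[33] = 34, b[34] = 22, b[35] = 3, b[36] = 16, b[37] = 17, b[38] = 46, b[39] = 41, b[40] = 37, b[41] = 15, b[42] = 35, b[43] = 4, b[44] = 45, b[45] = 12, b[46] = 42, b[47] = 19.
Since b[47] = b[1] = 19, the sequence is periodic with period 46.
The value 23 first appears (with i ≥ 2) at b[24].

24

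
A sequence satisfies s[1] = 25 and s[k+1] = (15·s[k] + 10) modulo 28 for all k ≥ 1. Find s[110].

9

We have s[1] = 25,  s[2] = 21,  s[3] = 17,  s[4] = 13,  s[5] = 9,  s[6] = 5,  s[7] = 1,  s[8] = 25.
The sequence repeats with period 7.
(110 - 1) mod 7 = 4, so s[110] = s[5] = 9.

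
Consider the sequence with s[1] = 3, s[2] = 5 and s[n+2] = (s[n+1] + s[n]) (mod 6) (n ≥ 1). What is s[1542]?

We have s[1] = 3, s[2] = 5, s[3] = 2, s[4] = 1, s[5] = 3, s[6] = 4, s[7] = 1, s[8] = 5, s[9] = 0, s[10] = 5, s[11] = 5, s[12] = 4, s[13] = 3, s[14] = 1, s[15] = 4, s[16] = 5, s[17] = 3, s[18] = 2, s[19] = 5, s[20] = 1, s[21] = 0, s[22] = 1, s[23] = 1, s[24] = 2, s[25] = 3, s[26] = 5.
The sequence repeats with period 24.
(1542 - 1) mod 24 = 5, so s[1542] = s[6] = 4.

4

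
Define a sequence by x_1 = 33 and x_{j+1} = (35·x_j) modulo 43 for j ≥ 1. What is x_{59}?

5

Listing terms: x_1 = 33, x_2 = 37, x_3 = 5, x_4 = 3, x_5 = 19, x_6 = 20, x_7 = 12, x_8 = 33.
The sequence repeats with period 7.
(59 - 1) mod 7 = 2, so x_{59} = x_3 = 5.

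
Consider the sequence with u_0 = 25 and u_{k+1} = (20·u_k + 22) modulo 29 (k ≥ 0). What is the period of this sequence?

u_0 = 25,  u_1 = 0,  u_2 = 22,  u_3 = 27,  u_4 = 11,  u_5 = 10,  u_6 = 19,  u_7 = 25.
The sequence repeats with period 7.

7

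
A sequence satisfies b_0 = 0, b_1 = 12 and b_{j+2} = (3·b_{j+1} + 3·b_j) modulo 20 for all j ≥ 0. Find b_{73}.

Computing terms: b_0 = 0,  b_1 = 12,  b_2 = 16,  b_3 = 4,  b_4 = 0,  b_5 = 12.
Since (b_4, b_5) = (b_0, b_1) = (0, 12) (two consecutive terms determine the rest), the sequence is periodic with period 4.
(73 - 0) mod 4 = 1, so b_{73} = b_1 = 12.

12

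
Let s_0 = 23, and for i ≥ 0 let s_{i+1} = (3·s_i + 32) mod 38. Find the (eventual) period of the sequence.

s_0 = 23, s_1 = 25, s_2 = 31, s_3 = 11, s_4 = 27, s_5 = 37, s_6 = 29, s_7 = 5, s_8 = 9, s_9 = 21, s_{10} = 19, s_{11} = 13, s_{12} = 33, s_{13} = 17, s_{14} = 7, s_{15} = 15, s_{16} = 1, s_{17} = 35, s_{18} = 23.
The sequence repeats with period 18.

18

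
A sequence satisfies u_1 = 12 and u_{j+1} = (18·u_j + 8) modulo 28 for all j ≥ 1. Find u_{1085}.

0

We have u_1 = 12, u_2 = 0, u_3 = 8, u_4 = 12.
The sequence repeats with period 3.
So u_{1085} = u_{1 + ((1085-1) mod 3)} = u_2 = 0.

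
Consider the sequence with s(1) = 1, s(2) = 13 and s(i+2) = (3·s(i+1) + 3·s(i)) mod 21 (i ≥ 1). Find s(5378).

6

Computing terms: s(1) = 1,  s(2) = 13,  s(3) = 0,  s(4) = 18,  s(5) = 12,  s(6) = 6,  s(7) = 12,  s(8) = 12,  s(9) = 9,  s(10) = 0,  s(11) = 6,  s(12) = 18,  s(13) = 9,  s(14) = 18,  s(15) = 18,  s(16) = 3,  s(17) = 0,  s(18) = 9,  s(19) = 6,  s(20) = 3,  s(21) = 6,  s(22) = 6,  s(23) = 15,  s(24) = 0,  s(25) = 3,  s(26) = 9,  s(27) = 15,  s(28) = 9,  s(29) = 9,  s(30) = 12,  s(31) = 0,  s(32) = 15,  s(33) = 3,  s(34) = 12,  s(35) = 3,  s(36) = 3,  s(37) = 18,  s(38) = 0,  s(39) = 12,  s(40) = 15,  s(41) = 18,  s(42) = 15,  s(43) = 15,  s(44) = 6,  s(45) = 0,  s(46) = 18.
Since (s(45), s(46)) = (s(3), s(4)) = (0, 18) (two consecutive terms determine the rest), the sequence is eventually periodic: after a pre-period of length 2 it cycles with period 42.
For i ≥ 3, s(i) depends only on (i - 3) mod 42. (5378 - 3) mod 42 = 41, so s(5378) = s(44) = 6.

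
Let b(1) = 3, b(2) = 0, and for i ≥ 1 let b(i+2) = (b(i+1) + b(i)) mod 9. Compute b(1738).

We have b(1) = 3, b(2) = 0, b(3) = 3, b(4) = 3, b(5) = 6, b(6) = 0, b(7) = 6, b(8) = 6, b(9) = 3, b(10) = 0.
The sequence repeats with period 8.
(1738 - 1) mod 8 = 1, so b(1738) = b(2) = 0.

0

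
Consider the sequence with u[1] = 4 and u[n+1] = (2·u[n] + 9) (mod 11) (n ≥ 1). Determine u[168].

u[1] = 4; u[2] = 6; u[3] = 10; u[4] = 7; u[5] = 1; u[6] = 0; u[7] = 9; u[8] = 5; u[9] = 8; u[10] = 3; u[11] = 4.
The sequence repeats with period 10.
So u[168] = u[1 + ((168-1) mod 10)] = u[8] = 5.

5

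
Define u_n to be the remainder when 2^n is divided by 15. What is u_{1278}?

u_1 = 2; u_2 = 4; u_3 = 8; u_4 = 1; u_5 = 2.
The sequence repeats with period 4.
So u_{1278} = u_{1 + ((1278-1) mod 4)} = u_2 = 4.

4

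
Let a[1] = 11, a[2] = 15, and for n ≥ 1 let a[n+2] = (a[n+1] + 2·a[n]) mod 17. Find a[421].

Listing terms: a[1] = 11,  a[2] = 15,  a[3] = 3,  a[4] = 16,  a[5] = 5,  a[6] = 3,  a[7] = 13,  a[8] = 2,  a[9] = 11,  a[10] = 15.
The sequence repeats with period 8.
So a[421] = a[1 + ((421-1) mod 8)] = a[5] = 5.

5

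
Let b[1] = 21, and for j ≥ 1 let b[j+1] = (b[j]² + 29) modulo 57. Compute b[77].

45

b[1] = 21; b[2] = 14; b[3] = 54; b[4] = 38; b[5] = 48; b[6] = 53; b[7] = 45; b[8] = 2; b[9] = 33; b[10] = 35; b[11] = 0; b[12] = 29; b[13] = 15; b[14] = 26; b[15] = 21.
The sequence repeats with period 14.
(77 - 1) mod 14 = 6, so b[77] = b[7] = 45.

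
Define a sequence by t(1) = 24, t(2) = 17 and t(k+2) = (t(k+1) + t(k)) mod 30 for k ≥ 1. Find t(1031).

1

t(1) = 24,  t(2) = 17,  t(3) = 11,  t(4) = 28,  t(5) = 9,  t(6) = 7,  t(7) = 16,  t(8) = 23,  t(9) = 9,  t(10) = 2,  t(11) = 11,  t(12) = 13,  t(13) = 24,  t(14) = 7,  t(15) = 1,  t(16) = 8,  t(17) = 9,  t(18) = 17,  t(19) = 26,  t(20) = 13,  t(21) = 9,  t(22) = 22,  t(23) = 1,  t(24) = 23,  t(25) = 24,  t(26) = 17.
The sequence repeats with period 24.
(1031 - 1) mod 24 = 22, so t(1031) = t(23) = 1.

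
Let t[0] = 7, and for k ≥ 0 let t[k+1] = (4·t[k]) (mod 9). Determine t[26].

4

t[0] = 7; t[1] = 1; t[2] = 4; t[3] = 7.
The sequence repeats with period 3.
So t[26] = t[0 + ((26-0) mod 3)] = t[2] = 4.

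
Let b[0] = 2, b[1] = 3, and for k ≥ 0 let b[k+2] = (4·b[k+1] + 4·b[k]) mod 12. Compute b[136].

8

We have b[0] = 2,  b[1] = 3,  b[2] = 8,  b[3] = 8,  b[4] = 4,  b[5] = 0,  b[6] = 4,  b[7] = 4,  b[8] = 8,  b[9] = 0,  b[10] = 8,  b[11] = 8.
Since (b[10], b[11]) = (b[2], b[3]) = (8, 8) (two consecutive terms determine the rest), the sequence is eventually periodic: after a pre-period of length 2 it cycles with period 8.
For k ≥ 2, b[k] depends only on (k - 2) mod 8. (136 - 2) mod 8 = 6, so b[136] = b[8] = 8.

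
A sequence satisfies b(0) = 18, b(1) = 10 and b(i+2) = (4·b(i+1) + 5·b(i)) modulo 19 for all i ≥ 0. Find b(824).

11

b(0) = 18, b(1) = 10, b(2) = 16, b(3) = 0, b(4) = 4, b(5) = 16, b(6) = 8, b(7) = 17, b(8) = 13, b(9) = 4, b(10) = 5, b(11) = 2, b(12) = 14, b(13) = 9, b(14) = 11, b(15) = 13, b(16) = 12, b(17) = 18, b(18) = 18, b(19) = 10.
The sequence repeats with period 18.
(824 - 0) mod 18 = 14, so b(824) = b(14) = 11.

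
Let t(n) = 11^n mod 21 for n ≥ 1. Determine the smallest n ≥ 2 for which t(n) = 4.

Computing terms: t(1) = 11; t(2) = 16; t(3) = 8; t(4) = 4; t(5) = 2; t(6) = 1; t(7) = 11.
Since t(7) = t(1) = 11, the sequence is periodic with period 6.
The value 4 first appears (with n ≥ 2) at t(4).

4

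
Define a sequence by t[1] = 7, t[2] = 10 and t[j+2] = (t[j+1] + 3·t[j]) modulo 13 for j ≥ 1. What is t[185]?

Listing terms: t[1] = 7; t[2] = 10; t[3] = 5; t[4] = 9; t[5] = 11; t[6] = 12; t[7] = 6; t[8] = 3; t[9] = 8; t[10] = 4; t[11] = 2; t[12] = 1; t[13] = 7; t[14] = 10.
The sequence repeats with period 12.
(185 - 1) mod 12 = 4, so t[185] = t[5] = 11.

11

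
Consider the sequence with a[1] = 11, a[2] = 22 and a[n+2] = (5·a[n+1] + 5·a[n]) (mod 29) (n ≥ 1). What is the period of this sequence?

Listing terms: a[1] = 11; a[2] = 22; a[3] = 20; a[4] = 7; a[5] = 19; a[6] = 14; a[7] = 20; a[8] = 25; a[9] = 22; a[10] = 3; a[11] = 9; a[12] = 2; a[13] = 26; a[14] = 24; a[15] = 18; a[16] = 7; a[17] = 9; a[18] = 22; a[19] = 10; a[20] = 15; a[21] = 9; a[22] = 4; a[23] = 7; a[24] = 26; a[25] = 20; a[26] = 27; a[27] = 3; a[28] = 5; a[29] = 11; a[30] = 22.
The sequence repeats with period 28.

28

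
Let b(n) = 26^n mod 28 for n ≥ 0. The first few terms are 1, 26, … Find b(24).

8

b(0) = 1, b(1) = 26, b(2) = 4, b(3) = 20, b(4) = 16, b(5) = 24, b(6) = 8, b(7) = 12, b(8) = 4.
Since b(8) = b(2) = 4, the sequence is eventually periodic: after a pre-period of length 2 it cycles with period 6.
For n ≥ 2, b(n) depends only on (n - 2) mod 6. (24 - 2) mod 6 = 4, so b(24) = b(6) = 8.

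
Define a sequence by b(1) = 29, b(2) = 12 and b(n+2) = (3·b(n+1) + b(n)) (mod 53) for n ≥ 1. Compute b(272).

29

Listing terms: b(1) = 29,  b(2) = 12,  b(3) = 12,  b(4) = 48,  b(5) = 50,  b(6) = 39,  b(7) = 8,  b(8) = 10,  b(9) = 38,  b(10) = 18,  b(11) = 39,  b(12) = 29,  b(13) = 20,  b(14) = 36,  b(15) = 22,  b(16) = 49,  b(17) = 10,  b(18) = 26,  b(19) = 35,  b(20) = 25,  b(21) = 4,  b(22) = 37,  b(23) = 9,  b(24) = 11,  b(25) = 42,  b(26) = 31,  b(27) = 29,  b(28) = 12.
Since (b(27), b(28)) = (b(1), b(2)) = (29, 12) (two consecutive terms determine the rest), the sequence is periodic with period 26.
(272 - 1) mod 26 = 11, so b(272) = b(12) = 29.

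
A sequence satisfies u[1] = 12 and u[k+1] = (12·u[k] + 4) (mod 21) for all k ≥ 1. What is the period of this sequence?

6

u[1] = 12, u[2] = 1, u[3] = 16, u[4] = 7, u[5] = 4, u[6] = 10, u[7] = 19, u[8] = 1.
Since u[8] = u[2] = 1, the sequence is eventually periodic: after a pre-period of length 1 it cycles with period 6.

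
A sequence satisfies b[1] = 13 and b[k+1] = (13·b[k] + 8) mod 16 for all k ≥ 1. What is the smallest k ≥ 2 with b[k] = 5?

We have b[1] = 13, b[2] = 1, b[3] = 5, b[4] = 9, b[5] = 13.
The sequence repeats with period 4.
The value 5 first appears (with k ≥ 2) at b[3].

3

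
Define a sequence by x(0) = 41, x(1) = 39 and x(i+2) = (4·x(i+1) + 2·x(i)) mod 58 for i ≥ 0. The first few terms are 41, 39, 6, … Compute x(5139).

38

Computing terms: x(0) = 41, x(1) = 39, x(2) = 6, x(3) = 44, x(4) = 14, x(5) = 28, x(6) = 24, x(7) = 36, x(8) = 18, x(9) = 28, x(10) = 32, x(11) = 10, x(12) = 46, x(13) = 30, x(14) = 38, x(15) = 38, x(16) = 54, x(17) = 2, x(18) = 0, x(19) = 4, x(20) = 16, x(21) = 14, x(22) = 30, x(23) = 32, x(24) = 14, x(25) = 4, x(26) = 44, x(27) = 10, x(28) = 12, x(29) = 10, x(30) = 6, x(31) = 44.
Since (x(30), x(31)) = (x(2), x(3)) = (6, 44) (two consecutive terms determine the rest), the sequence is eventually periodic: after a pre-period of length 2 it cycles with period 28.
For i ≥ 2, x(i) depends only on (i - 2) mod 28. (5139 - 2) mod 28 = 13, so x(5139) = x(15) = 38.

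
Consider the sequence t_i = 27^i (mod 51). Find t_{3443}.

48

Listing terms: t_1 = 27; t_2 = 15; t_3 = 48; t_4 = 21; t_5 = 6; t_6 = 9; t_7 = 39; t_8 = 33; t_9 = 24; t_{10} = 36; t_{11} = 3; t_{12} = 30; t_{13} = 45; t_{14} = 42; t_{15} = 12; t_{16} = 18; t_{17} = 27.
Since t_{17} = t_1 = 27, the sequence is periodic with period 16.
So t_{3443} = t_{1 + ((3443-1) mod 16)} = t_3 = 48.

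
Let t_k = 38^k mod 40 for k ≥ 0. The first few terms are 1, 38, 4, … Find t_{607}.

t_0 = 1, t_1 = 38, t_2 = 4, t_3 = 32, t_4 = 16, t_5 = 8, t_6 = 24, t_7 = 32.
Since t_7 = t_3 = 32, the sequence is eventually periodic: after a pre-period of length 3 it cycles with period 4.
For k ≥ 3, t_k depends only on (k - 3) mod 4. (607 - 3) mod 4 = 0, so t_{607} = t_3 = 32.

32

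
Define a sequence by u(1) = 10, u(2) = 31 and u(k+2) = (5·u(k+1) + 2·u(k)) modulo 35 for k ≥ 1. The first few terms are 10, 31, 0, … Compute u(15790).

24

u(1) = 10; u(2) = 31; u(3) = 0; u(4) = 27; u(5) = 30; u(6) = 29; u(7) = 30; u(8) = 33; u(9) = 15; u(10) = 1; u(11) = 0; u(12) = 2; u(13) = 10; u(14) = 19; u(15) = 10; u(16) = 18; u(17) = 5; u(18) = 26; u(19) = 0; u(20) = 17; u(21) = 15; u(22) = 4; u(23) = 15; u(24) = 13; u(25) = 25; u(26) = 11; u(27) = 0; u(28) = 22; u(29) = 5; u(30) = 34; u(31) = 5; u(32) = 23; u(33) = 20; u(34) = 6; u(35) = 0; u(36) = 12; u(37) = 25; u(38) = 9; u(39) = 25; u(40) = 3; u(41) = 30; u(42) = 16; u(43) = 0; u(44) = 32; u(45) = 20; u(46) = 24; u(47) = 20; u(48) = 8; u(49) = 10; u(50) = 31.
Since (u(49), u(50)) = (u(1), u(2)) = (10, 31) (two consecutive terms determine the rest), the sequence is periodic with period 48.
So u(15790) = u(1 + ((15790-1) mod 48)) = u(46) = 24.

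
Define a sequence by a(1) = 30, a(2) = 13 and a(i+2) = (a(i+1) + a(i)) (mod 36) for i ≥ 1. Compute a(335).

Listing terms: a(1) = 30,  a(2) = 13,  a(3) = 7,  a(4) = 20,  a(5) = 27,  a(6) = 11,  a(7) = 2,  a(8) = 13,  a(9) = 15,  a(10) = 28,  a(11) = 7,  a(12) = 35,  a(13) = 6,  a(14) = 5,  a(15) = 11,  a(16) = 16,  a(17) = 27,  a(18) = 7,  a(19) = 34,  a(20) = 5,  a(21) = 3,  a(22) = 8,  a(23) = 11,  a(24) = 19,  a(25) = 30,  a(26) = 13.
Since (a(25), a(26)) = (a(1), a(2)) = (30, 13) (two consecutive terms determine the rest), the sequence is periodic with period 24.
So a(335) = a(1 + ((335-1) mod 24)) = a(23) = 11.

11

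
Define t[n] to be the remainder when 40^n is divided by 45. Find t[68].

Computing terms: t[1] = 40; t[2] = 25; t[3] = 10; t[4] = 40.
The sequence repeats with period 3.
(68 - 1) mod 3 = 1, so t[68] = t[2] = 25.

25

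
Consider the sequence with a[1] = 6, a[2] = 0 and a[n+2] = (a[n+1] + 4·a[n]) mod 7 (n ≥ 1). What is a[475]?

1

We have a[1] = 6,  a[2] = 0,  a[3] = 3,  a[4] = 3,  a[5] = 1,  a[6] = 6,  a[7] = 3,  a[8] = 6,  a[9] = 4,  a[10] = 0,  a[11] = 2,  a[12] = 2,  a[13] = 3,  a[14] = 4,  a[15] = 2,  a[16] = 4,  a[17] = 5,  a[18] = 0,  a[19] = 6,  a[20] = 6,  a[21] = 2,  a[22] = 5,  a[23] = 6,  a[24] = 5,  a[25] = 1,  a[26] = 0,  a[27] = 4,  a[28] = 4,  a[29] = 6,  a[30] = 1,  a[31] = 4,  a[32] = 1,  a[33] = 3,  a[34] = 0,  a[35] = 5,  a[36] = 5,  a[37] = 4,  a[38] = 3,  a[39] = 5,  a[40] = 3,  a[41] = 2,  a[42] = 0,  a[43] = 1,  a[44] = 1,  a[45] = 5,  a[46] = 2,  a[47] = 1,  a[48] = 2,  a[49] = 6,  a[50] = 0.
Since (a[49], a[50]) = (a[1], a[2]) = (6, 0) (two consecutive terms determine the rest), the sequence is periodic with period 48.
So a[475] = a[1 + ((475-1) mod 48)] = a[43] = 1.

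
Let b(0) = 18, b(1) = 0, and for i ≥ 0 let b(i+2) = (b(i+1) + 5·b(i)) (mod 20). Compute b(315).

10

Listing terms: b(0) = 18; b(1) = 0; b(2) = 10; b(3) = 10; b(4) = 0; b(5) = 10.
Since (b(4), b(5)) = (b(1), b(2)) = (0, 10) (two consecutive terms determine the rest), the sequence is eventually periodic: after a pre-period of length 1 it cycles with period 3.
For i ≥ 1, b(i) depends only on (i - 1) mod 3. (315 - 1) mod 3 = 2, so b(315) = b(3) = 10.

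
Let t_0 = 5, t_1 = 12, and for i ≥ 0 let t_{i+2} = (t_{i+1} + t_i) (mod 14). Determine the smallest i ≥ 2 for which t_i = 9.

t_0 = 5, t_1 = 12, t_2 = 3, t_3 = 1, t_4 = 4, t_5 = 5, t_6 = 9, t_7 = 0, t_8 = 9, t_9 = 9, t_{10} = 4, t_{11} = 13, t_{12} = 3, t_{13} = 2, t_{14} = 5, t_{15} = 7, t_{16} = 12, t_{17} = 5, t_{18} = 3, t_{19} = 8, t_{20} = 11, t_{21} = 5, t_{22} = 2, t_{23} = 7, t_{24} = 9, t_{25} = 2, t_{26} = 11, t_{27} = 13, t_{28} = 10, t_{29} = 9, t_{30} = 5, t_{31} = 0, t_{32} = 5, t_{33} = 5, t_{34} = 10, t_{35} = 1, t_{36} = 11, t_{37} = 12, t_{38} = 9, t_{39} = 7, t_{40} = 2, t_{41} = 9, t_{42} = 11, t_{43} = 6, t_{44} = 3, t_{45} = 9, t_{46} = 12, t_{47} = 7, t_{48} = 5, t_{49} = 12.
The sequence repeats with period 48.
The value 9 first appears (with i ≥ 2) at t_6.

6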